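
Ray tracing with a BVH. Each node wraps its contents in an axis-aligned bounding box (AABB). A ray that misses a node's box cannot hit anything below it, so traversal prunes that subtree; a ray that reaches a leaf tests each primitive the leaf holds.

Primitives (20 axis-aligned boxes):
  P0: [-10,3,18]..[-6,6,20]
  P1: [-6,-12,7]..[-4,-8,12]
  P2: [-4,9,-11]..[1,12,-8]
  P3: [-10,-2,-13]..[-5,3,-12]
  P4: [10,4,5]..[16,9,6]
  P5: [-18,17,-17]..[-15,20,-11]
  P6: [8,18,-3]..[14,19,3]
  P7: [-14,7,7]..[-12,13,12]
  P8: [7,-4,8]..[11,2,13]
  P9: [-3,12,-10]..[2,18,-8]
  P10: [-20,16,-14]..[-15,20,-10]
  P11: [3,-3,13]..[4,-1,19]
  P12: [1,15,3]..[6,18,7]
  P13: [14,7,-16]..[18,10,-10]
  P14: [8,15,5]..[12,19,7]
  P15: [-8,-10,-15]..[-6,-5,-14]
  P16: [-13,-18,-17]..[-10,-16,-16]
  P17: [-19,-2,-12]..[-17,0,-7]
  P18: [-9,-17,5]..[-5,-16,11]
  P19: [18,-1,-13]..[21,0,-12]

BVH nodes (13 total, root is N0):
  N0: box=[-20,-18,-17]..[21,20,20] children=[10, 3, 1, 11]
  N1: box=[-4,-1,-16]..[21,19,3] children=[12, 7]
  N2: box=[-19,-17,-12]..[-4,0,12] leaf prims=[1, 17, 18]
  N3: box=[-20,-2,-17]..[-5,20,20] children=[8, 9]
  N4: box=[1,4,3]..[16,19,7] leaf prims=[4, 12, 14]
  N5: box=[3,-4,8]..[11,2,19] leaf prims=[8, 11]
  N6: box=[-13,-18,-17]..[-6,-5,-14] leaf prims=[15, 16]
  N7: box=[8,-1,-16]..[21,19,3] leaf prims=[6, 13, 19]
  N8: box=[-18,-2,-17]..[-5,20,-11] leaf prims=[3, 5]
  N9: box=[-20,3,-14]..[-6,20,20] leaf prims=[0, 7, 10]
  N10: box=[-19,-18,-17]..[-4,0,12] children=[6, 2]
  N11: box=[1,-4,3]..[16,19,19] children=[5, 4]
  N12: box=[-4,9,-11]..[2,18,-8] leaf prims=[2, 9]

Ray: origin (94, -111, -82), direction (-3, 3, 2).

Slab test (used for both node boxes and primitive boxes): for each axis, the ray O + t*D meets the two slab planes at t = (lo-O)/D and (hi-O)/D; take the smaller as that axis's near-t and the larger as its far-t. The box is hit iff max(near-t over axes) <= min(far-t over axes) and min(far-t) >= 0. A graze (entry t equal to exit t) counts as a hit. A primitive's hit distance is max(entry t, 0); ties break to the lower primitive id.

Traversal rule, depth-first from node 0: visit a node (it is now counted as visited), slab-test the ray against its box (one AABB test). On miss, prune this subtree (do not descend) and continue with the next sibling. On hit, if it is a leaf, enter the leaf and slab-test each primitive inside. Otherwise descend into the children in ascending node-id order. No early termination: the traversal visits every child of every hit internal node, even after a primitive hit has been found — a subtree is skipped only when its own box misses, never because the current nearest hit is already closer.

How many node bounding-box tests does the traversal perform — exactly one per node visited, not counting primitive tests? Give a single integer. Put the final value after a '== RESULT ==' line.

Walk:
N0 x:[73/3,38] y:[31,131/3] z:[65/2,51] -> hit [65/2,38], descend [1, 3, 10, 11]
  N1 x:[73/3,98/3] y:[110/3,130/3] z:[33,85/2] -> miss, prune
  N3 x:[33,38] y:[109/3,131/3] z:[65/2,51] -> hit [109/3,38], descend [8, 9]
    N8 x:[33,112/3] y:[109/3,131/3] z:[65/2,71/2] -> miss, prune
    N9 x:[100/3,38] y:[38,131/3] z:[34,51] -> hit [38,38] leaf, test {P0(miss), P7(miss), P10(miss)}
  N10 x:[98/3,113/3] y:[31,37] z:[65/2,47] -> hit [98/3,37], descend [2, 6]
    N2 x:[98/3,113/3] y:[94/3,37] z:[35,47] -> hit [35,37] leaf, test {P1(miss), P17@t=37, P18(miss)}
    N6 x:[100/3,107/3] y:[31,106/3] z:[65/2,34] -> hit [100/3,34] leaf, test {P15@t=101/3, P16(miss)}
  N11 x:[26,31] y:[107/3,130/3] z:[85/2,101/2] -> miss, prune

9 AABB tests over nodes [0, 1, 3, 8, 9, 10, 2, 6, 11]; 3 leaves entered; closest P15.

== RESULT ==
9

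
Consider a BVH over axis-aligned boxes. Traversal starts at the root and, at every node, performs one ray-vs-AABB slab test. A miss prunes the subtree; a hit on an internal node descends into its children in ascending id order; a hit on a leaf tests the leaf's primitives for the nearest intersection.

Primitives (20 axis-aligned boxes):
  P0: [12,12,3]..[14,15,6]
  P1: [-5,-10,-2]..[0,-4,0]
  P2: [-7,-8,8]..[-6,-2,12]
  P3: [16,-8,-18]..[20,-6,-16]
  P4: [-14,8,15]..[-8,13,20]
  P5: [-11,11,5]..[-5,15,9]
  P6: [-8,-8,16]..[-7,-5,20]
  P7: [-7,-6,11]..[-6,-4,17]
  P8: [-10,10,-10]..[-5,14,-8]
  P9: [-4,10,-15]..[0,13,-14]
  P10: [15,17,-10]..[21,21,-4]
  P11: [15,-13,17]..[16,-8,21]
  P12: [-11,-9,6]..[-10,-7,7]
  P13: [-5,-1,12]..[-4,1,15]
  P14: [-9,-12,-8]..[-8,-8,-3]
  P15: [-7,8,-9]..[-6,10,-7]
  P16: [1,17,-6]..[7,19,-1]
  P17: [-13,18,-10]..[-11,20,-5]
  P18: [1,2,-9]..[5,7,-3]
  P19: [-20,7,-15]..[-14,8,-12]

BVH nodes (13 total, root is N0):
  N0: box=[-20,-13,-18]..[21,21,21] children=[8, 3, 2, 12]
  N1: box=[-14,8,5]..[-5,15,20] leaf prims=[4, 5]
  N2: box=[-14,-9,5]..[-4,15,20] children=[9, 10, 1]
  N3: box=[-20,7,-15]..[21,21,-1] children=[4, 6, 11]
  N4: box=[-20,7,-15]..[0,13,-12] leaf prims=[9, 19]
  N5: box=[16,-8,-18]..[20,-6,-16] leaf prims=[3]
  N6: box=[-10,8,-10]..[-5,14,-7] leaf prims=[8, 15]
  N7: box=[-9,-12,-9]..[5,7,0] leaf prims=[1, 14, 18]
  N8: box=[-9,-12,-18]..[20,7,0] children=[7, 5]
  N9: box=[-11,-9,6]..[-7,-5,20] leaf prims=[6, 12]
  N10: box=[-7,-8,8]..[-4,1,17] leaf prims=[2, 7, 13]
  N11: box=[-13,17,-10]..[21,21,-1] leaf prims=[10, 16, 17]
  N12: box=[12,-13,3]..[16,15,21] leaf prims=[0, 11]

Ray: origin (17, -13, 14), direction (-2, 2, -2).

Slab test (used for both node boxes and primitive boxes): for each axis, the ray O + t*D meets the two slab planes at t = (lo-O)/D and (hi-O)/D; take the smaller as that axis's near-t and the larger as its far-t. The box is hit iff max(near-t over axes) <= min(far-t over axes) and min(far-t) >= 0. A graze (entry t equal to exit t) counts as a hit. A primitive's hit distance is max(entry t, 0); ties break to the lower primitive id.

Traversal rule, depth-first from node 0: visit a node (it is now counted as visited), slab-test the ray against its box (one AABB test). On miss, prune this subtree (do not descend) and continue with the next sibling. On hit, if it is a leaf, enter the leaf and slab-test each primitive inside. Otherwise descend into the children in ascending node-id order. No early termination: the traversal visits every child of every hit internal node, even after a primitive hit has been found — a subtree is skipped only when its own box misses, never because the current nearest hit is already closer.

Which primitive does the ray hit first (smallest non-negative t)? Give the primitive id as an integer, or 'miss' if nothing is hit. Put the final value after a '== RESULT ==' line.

Trace the traversal:
N0 x:[-2,37/2] y:[0,17] z:[-7/2,16] -> hit [0,16], descend [2, 3, 8, 12]
  N2 x:[21/2,31/2] y:[2,14] z:[-3,9/2] -> miss, prune
  N3 x:[-2,37/2] y:[10,17] z:[15/2,29/2] -> hit [10,29/2], descend [4, 6, 11]
    N4 x:[17/2,37/2] y:[10,13] z:[13,29/2] -> hit [13,13] leaf, test {P9(miss), P19(miss)}
    N6 x:[11,27/2] y:[21/2,27/2] z:[21/2,12] -> hit [11,12] leaf, test {P8@t=23/2, P15@t=23/2}
    N11 x:[-2,15] y:[15,17] z:[15/2,12] -> miss, prune
  N8 x:[-3/2,13] y:[1/2,10] z:[7,16] -> hit [7,10], descend [5, 7]
    N5 x:[-3/2,1/2] y:[5/2,7/2] z:[15,16] -> miss, prune
    N7 x:[6,13] y:[1/2,10] z:[7,23/2] -> hit [7,10] leaf, test {P1(miss), P14(miss), P18(miss)}
  N12 x:[1/2,5/2] y:[0,14] z:[-7/2,11/2] -> hit [1/2,5/2] leaf, test {P0(miss), P11(miss)}

order=[0, 2, 3, 4, 6, 11, 8, 5, 7, 12]  |boxes|=10  |leaves|=4  hit=P8

== RESULT ==
8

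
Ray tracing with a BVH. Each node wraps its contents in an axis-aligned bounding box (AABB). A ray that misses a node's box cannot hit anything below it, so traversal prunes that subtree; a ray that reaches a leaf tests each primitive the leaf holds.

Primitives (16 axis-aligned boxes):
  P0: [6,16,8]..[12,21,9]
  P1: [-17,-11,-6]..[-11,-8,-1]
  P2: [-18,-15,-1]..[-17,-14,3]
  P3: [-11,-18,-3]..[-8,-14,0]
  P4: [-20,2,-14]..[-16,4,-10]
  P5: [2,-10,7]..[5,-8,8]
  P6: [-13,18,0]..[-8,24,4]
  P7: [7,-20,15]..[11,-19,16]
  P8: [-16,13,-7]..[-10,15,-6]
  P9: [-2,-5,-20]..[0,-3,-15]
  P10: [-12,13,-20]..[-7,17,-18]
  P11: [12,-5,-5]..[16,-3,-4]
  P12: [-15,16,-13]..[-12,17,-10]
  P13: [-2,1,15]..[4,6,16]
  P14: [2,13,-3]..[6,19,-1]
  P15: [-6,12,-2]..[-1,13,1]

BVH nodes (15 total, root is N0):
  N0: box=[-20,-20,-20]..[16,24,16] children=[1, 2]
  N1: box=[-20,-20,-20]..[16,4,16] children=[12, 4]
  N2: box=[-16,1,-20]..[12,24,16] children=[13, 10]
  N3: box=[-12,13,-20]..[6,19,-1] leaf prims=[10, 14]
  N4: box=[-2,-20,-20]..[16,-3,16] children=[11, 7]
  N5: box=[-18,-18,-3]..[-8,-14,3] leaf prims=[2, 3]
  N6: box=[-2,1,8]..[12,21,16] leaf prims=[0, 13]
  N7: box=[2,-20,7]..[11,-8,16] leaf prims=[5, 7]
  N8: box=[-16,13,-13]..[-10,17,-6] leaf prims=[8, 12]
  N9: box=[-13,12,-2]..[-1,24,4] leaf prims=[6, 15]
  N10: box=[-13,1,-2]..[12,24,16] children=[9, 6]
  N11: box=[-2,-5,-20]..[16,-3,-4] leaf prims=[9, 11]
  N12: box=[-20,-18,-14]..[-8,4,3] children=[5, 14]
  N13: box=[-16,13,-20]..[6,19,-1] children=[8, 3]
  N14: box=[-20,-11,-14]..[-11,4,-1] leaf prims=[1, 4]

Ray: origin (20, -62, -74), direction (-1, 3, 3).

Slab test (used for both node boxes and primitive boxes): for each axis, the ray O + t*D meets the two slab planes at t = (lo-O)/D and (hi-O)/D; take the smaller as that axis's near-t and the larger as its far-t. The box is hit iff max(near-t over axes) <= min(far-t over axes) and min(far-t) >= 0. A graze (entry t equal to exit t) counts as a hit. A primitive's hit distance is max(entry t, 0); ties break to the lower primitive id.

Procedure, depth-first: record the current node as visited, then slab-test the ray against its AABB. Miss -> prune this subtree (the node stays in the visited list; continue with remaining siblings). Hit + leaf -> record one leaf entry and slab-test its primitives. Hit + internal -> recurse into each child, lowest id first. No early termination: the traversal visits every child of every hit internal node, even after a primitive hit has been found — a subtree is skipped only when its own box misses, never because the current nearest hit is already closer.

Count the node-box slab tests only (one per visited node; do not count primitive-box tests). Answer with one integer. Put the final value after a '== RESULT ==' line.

Walk:
N0 x:[4,40] y:[14,86/3] z:[18,30] -> hit [18,86/3], descend [1, 2]
  N1 x:[4,40] y:[14,22] z:[18,30] -> hit [18,22], descend [4, 12]
    N4 x:[4,22] y:[14,59/3] z:[18,30] -> hit [18,59/3], descend [7, 11]
      N7 x:[9,18] y:[14,18] z:[27,30] -> miss, prune
      N11 x:[4,22] y:[19,59/3] z:[18,70/3] -> hit [19,59/3] leaf, test {P9(miss), P11(miss)}
    N12 x:[28,40] y:[44/3,22] z:[20,77/3] -> miss, prune
  N2 x:[8,36] y:[21,86/3] z:[18,30] -> hit [21,86/3], descend [10, 13]
    N10 x:[8,33] y:[21,86/3] z:[24,30] -> hit [24,86/3], descend [6, 9]
      N6 x:[8,22] y:[21,83/3] z:[82/3,30] -> miss, prune
      N9 x:[21,33] y:[74/3,86/3] z:[24,26] -> hit [74/3,26] leaf, test {P6(miss), P15@t=74/3}
    N13 x:[14,36] y:[25,27] z:[18,73/3] -> miss, prune

Visited [0, 1, 4, 7, 11, 12, 2, 10, 6, 9, 13]. Tests: 11 box, 2 leaf. Nearest: P15.

== RESULT ==
11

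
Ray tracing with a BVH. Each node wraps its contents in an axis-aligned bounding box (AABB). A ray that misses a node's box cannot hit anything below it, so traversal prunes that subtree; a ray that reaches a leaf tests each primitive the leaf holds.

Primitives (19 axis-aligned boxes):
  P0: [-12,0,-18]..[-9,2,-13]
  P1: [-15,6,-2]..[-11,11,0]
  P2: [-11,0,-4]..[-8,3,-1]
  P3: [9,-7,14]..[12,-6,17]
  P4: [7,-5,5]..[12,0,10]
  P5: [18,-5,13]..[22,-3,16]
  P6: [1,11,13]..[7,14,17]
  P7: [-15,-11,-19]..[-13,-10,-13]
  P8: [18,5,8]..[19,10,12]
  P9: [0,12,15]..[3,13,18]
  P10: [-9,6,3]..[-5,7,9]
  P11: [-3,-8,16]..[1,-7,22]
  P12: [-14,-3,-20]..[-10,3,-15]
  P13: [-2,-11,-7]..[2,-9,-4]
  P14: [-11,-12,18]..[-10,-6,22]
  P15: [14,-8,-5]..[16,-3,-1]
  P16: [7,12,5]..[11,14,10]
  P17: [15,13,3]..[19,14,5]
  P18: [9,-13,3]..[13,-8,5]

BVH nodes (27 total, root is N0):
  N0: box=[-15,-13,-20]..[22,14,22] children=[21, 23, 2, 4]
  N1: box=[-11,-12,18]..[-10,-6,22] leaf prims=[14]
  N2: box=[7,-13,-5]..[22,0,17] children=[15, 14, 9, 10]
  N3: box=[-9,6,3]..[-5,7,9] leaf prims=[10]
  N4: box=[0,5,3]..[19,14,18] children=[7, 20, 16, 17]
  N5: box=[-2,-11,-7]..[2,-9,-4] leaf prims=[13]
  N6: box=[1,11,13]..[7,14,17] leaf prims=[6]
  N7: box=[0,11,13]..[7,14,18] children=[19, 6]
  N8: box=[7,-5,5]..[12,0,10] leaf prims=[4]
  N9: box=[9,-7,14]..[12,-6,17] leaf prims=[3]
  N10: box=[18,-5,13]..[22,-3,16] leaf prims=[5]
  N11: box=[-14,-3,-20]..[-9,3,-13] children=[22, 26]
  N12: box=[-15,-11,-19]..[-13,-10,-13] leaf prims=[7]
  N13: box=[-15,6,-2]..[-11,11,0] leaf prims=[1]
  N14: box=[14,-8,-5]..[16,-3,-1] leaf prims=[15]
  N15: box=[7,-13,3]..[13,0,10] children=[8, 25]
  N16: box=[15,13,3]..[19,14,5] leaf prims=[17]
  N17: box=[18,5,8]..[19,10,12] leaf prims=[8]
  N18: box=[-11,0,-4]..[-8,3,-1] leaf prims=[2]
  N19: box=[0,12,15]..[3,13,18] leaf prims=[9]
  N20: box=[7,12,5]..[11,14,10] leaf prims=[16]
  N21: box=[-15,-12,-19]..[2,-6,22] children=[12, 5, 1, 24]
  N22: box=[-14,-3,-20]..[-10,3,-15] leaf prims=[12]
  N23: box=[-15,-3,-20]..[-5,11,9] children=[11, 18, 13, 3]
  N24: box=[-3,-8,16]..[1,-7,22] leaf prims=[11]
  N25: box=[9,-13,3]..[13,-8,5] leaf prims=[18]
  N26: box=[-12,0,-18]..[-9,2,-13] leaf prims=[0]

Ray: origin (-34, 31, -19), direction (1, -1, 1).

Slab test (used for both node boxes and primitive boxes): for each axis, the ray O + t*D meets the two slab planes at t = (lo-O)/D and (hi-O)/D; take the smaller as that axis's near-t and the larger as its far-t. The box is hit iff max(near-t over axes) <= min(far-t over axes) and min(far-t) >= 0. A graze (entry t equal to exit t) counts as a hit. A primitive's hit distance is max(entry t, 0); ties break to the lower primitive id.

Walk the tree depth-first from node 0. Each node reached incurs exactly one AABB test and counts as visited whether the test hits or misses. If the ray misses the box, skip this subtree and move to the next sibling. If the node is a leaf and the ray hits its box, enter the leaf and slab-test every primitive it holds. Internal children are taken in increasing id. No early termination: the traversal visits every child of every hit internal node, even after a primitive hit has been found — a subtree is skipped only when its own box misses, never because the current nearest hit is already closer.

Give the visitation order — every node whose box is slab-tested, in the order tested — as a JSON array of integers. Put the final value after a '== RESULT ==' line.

Traverse from the root:
N0 x:[19,56] y:[17,44] z:[-1,41] -> hit [19,41], descend [2, 4, 21, 23]
  N2 x:[41,56] y:[31,44] z:[14,36] -> miss, prune
  N4 x:[34,53] y:[17,26] z:[22,37] -> miss, prune
  N21 x:[19,36] y:[37,43] z:[0,41] -> miss, prune
  N23 x:[19,29] y:[20,34] z:[-1,28] -> hit [20,28], descend [3, 11, 13, 18]
    N3 x:[25,29] y:[24,25] z:[22,28] -> hit [25,25] leaf, test {P10@t=25}
    N11 x:[20,25] y:[28,34] z:[-1,6] -> miss, prune
    N13 x:[19,23] y:[20,25] z:[17,19] -> miss, prune
    N18 x:[23,26] y:[28,31] z:[15,18] -> miss, prune

Visited [0, 2, 4, 21, 23, 3, 11, 13, 18]. Tests: 9 box, 1 leaf. Nearest: P10.

== RESULT ==
[0, 2, 4, 21, 23, 3, 11, 13, 18]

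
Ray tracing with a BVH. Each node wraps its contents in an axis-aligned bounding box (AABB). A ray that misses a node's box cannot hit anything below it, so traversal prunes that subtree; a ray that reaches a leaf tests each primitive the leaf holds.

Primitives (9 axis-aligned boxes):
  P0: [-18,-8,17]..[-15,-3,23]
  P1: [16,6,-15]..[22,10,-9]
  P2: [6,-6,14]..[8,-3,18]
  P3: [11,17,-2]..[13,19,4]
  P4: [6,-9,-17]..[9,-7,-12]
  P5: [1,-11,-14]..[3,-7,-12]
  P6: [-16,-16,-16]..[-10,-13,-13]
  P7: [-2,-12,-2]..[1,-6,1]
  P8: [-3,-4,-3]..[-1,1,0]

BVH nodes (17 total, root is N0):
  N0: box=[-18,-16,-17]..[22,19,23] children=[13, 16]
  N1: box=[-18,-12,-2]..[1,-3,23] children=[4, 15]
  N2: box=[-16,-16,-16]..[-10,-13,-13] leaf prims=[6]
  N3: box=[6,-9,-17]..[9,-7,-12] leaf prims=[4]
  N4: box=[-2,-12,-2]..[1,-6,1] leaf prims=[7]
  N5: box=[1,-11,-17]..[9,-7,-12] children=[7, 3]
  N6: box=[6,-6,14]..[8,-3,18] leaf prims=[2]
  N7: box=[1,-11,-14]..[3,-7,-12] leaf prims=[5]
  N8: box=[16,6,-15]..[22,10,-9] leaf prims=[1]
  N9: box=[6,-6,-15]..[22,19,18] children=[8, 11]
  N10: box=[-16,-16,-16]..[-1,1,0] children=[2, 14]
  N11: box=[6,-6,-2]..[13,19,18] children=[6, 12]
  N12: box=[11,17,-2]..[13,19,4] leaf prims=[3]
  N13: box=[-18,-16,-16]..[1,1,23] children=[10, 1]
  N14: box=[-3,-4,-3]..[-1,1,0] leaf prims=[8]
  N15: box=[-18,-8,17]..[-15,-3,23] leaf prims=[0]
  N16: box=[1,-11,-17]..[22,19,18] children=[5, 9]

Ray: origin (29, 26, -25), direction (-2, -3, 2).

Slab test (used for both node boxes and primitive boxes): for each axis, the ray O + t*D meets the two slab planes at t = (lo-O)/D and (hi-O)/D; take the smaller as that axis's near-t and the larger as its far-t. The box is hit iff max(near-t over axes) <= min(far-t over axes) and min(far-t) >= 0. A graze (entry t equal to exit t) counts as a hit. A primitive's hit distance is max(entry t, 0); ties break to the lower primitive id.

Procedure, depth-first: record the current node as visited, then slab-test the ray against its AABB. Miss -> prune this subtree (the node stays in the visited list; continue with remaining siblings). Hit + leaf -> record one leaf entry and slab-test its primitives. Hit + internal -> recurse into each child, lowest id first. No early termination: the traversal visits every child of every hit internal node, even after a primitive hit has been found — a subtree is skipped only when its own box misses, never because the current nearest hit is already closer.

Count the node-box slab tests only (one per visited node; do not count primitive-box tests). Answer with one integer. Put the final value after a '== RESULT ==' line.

Walk:
N0 x:[7/2,47/2] y:[7/3,14] z:[4,24] -> hit [4,14], descend [13, 16]
  N13 x:[14,47/2] y:[25/3,14] z:[9/2,24] -> hit [14,14], descend [1, 10]
    N1 x:[14,47/2] y:[29/3,38/3] z:[23/2,24] -> miss, prune
    N10 x:[15,45/2] y:[25/3,14] z:[9/2,25/2] -> miss, prune
  N16 x:[7/2,14] y:[7/3,37/3] z:[4,43/2] -> hit [4,37/3], descend [5, 9]
    N5 x:[10,14] y:[11,37/3] z:[4,13/2] -> miss, prune
    N9 x:[7/2,23/2] y:[7/3,32/3] z:[5,43/2] -> hit [5,32/3], descend [8, 11]
      N8 x:[7/2,13/2] y:[16/3,20/3] z:[5,8] -> hit [16/3,13/2] leaf, test {P1@t=16/3}
      N11 x:[8,23/2] y:[7/3,32/3] z:[23/2,43/2] -> miss, prune

9 AABB tests over nodes [0, 13, 1, 10, 16, 5, 9, 8, 11]; 1 leaf entered; closest P1.

== RESULT ==
9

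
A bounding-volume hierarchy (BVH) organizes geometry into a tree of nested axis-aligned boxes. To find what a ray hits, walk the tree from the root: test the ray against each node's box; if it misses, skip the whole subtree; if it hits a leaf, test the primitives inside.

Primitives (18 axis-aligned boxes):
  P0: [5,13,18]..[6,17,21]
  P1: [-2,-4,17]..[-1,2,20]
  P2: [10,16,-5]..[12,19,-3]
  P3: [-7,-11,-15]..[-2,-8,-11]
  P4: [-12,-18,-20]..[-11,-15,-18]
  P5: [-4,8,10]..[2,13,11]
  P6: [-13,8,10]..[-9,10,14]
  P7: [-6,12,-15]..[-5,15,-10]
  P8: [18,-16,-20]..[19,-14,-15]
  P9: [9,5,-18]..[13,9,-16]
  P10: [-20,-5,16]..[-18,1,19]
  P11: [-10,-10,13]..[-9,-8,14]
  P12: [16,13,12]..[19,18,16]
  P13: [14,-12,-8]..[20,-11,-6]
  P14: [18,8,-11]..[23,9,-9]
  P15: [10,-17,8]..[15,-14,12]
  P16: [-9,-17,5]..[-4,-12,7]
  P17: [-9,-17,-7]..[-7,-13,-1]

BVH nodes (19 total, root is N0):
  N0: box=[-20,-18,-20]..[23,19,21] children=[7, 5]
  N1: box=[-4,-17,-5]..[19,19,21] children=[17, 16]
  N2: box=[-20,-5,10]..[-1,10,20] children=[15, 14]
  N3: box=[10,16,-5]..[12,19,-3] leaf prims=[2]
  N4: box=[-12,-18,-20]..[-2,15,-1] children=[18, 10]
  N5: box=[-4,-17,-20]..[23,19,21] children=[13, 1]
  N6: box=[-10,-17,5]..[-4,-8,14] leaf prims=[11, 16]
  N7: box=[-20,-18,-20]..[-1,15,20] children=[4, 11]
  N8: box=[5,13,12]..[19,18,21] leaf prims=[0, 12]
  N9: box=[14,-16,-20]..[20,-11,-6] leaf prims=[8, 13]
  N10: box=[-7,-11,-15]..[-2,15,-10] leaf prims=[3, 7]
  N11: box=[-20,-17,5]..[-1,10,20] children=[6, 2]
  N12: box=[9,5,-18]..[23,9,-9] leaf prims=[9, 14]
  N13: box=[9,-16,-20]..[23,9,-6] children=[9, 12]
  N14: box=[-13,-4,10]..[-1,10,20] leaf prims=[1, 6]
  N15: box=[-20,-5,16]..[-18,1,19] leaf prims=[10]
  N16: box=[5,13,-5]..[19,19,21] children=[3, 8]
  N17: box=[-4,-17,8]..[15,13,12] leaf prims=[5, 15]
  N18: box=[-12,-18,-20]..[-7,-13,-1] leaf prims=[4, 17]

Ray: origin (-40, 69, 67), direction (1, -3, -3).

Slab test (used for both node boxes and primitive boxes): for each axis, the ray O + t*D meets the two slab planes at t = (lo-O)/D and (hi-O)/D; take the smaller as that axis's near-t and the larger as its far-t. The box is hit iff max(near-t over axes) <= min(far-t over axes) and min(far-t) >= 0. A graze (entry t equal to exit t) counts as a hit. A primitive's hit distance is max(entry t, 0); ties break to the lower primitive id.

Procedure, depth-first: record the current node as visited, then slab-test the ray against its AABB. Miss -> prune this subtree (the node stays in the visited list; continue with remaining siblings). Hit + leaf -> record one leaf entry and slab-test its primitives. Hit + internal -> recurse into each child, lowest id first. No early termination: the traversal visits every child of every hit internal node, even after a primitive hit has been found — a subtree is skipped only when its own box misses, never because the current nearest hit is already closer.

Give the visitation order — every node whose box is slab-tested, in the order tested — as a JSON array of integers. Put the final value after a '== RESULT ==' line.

Trace the traversal:
N0 x:[20,63] y:[50/3,29] z:[46/3,29] -> hit [20,29], descend [5, 7]
  N5 x:[36,63] y:[50/3,86/3] z:[46/3,29] -> miss, prune
  N7 x:[20,39] y:[18,29] z:[47/3,29] -> hit [20,29], descend [4, 11]
    N4 x:[28,38] y:[18,29] z:[68/3,29] -> hit [28,29], descend [10, 18]
      N10 x:[33,38] y:[18,80/3] z:[77/3,82/3] -> miss, prune
      N18 x:[28,33] y:[82/3,29] z:[68/3,29] -> hit [28,29] leaf, test {P4@t=85/3, P17(miss)}
    N11 x:[20,39] y:[59/3,86/3] z:[47/3,62/3] -> hit [20,62/3], descend [2, 6]
      N2 x:[20,39] y:[59/3,74/3] z:[47/3,19] -> miss, prune
      N6 x:[30,36] y:[77/3,86/3] z:[53/3,62/3] -> miss, prune

Summary -> nodes [0, 5, 7, 4, 10, 18, 11, 2, 6]; box-tests=9; leaf-entries=1; first=P4

== RESULT ==
[0, 5, 7, 4, 10, 18, 11, 2, 6]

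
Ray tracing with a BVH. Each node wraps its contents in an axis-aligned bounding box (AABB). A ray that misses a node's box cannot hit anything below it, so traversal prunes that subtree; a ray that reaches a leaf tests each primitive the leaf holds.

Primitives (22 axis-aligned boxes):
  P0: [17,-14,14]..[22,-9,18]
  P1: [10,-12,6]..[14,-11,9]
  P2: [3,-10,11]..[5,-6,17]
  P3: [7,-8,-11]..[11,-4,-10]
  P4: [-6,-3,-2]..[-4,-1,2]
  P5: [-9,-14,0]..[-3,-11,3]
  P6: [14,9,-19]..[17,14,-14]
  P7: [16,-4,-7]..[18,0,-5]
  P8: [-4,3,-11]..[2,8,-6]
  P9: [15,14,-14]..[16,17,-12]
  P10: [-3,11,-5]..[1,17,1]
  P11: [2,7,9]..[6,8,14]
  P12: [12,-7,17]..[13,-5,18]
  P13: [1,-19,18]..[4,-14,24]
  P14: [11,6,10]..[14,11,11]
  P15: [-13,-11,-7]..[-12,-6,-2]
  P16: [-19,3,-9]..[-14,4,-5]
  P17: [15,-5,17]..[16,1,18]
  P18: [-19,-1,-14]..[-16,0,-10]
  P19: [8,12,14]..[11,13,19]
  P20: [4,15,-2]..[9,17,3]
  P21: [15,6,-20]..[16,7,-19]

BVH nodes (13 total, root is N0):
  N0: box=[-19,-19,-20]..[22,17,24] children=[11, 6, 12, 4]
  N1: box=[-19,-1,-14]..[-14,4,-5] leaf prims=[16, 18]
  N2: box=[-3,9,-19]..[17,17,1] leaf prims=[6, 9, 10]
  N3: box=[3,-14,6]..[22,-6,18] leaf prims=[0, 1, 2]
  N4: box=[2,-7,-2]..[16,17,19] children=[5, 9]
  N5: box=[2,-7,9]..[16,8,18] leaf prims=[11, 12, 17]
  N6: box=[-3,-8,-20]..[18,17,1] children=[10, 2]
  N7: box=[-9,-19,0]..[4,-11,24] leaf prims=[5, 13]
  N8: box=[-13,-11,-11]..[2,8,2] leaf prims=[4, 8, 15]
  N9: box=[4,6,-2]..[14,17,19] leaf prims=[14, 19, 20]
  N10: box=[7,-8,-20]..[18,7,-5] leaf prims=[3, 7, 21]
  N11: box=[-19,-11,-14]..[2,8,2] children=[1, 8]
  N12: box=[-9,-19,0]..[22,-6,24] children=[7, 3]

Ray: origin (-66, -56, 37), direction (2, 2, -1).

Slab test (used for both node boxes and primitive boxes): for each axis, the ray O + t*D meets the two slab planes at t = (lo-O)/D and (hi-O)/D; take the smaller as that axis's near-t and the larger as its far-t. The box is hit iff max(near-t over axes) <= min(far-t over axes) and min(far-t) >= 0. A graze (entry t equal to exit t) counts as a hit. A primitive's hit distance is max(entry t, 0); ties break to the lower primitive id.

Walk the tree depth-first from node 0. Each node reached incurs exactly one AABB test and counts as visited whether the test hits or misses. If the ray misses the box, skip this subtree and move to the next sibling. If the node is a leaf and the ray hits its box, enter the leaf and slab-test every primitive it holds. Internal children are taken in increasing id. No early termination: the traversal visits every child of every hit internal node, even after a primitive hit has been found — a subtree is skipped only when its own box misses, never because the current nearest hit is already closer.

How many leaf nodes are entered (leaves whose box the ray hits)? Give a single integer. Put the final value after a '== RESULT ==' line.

Trace the traversal:
N0 x:[47/2,44] y:[37/2,73/2] z:[13,57] -> hit [47/2,73/2], descend [4, 6, 11, 12]
  N4 x:[34,41] y:[49/2,73/2] z:[18,39] -> hit [34,73/2], descend [5, 9]
    N5 x:[34,41] y:[49/2,32] z:[19,28] -> miss, prune
    N9 x:[35,40] y:[31,73/2] z:[18,39] -> hit [35,73/2] leaf, test {P14(miss), P19(miss), P20@t=71/2}
  N6 x:[63/2,42] y:[24,73/2] z:[36,57] -> hit [36,73/2], descend [2, 10]
    N2 x:[63/2,83/2] y:[65/2,73/2] z:[36,56] -> hit [36,73/2] leaf, test {P6(miss), P9(miss), P10(miss)}
    N10 x:[73/2,42] y:[24,63/2] z:[42,57] -> miss, prune
  N11 x:[47/2,34] y:[45/2,32] z:[35,51] -> miss, prune
  N12 x:[57/2,44] y:[37/2,25] z:[13,37] -> miss, prune

Summary -> nodes [0, 4, 5, 9, 6, 2, 10, 11, 12]; box-tests=9; leaf-entries=2; first=P20

== RESULT ==
2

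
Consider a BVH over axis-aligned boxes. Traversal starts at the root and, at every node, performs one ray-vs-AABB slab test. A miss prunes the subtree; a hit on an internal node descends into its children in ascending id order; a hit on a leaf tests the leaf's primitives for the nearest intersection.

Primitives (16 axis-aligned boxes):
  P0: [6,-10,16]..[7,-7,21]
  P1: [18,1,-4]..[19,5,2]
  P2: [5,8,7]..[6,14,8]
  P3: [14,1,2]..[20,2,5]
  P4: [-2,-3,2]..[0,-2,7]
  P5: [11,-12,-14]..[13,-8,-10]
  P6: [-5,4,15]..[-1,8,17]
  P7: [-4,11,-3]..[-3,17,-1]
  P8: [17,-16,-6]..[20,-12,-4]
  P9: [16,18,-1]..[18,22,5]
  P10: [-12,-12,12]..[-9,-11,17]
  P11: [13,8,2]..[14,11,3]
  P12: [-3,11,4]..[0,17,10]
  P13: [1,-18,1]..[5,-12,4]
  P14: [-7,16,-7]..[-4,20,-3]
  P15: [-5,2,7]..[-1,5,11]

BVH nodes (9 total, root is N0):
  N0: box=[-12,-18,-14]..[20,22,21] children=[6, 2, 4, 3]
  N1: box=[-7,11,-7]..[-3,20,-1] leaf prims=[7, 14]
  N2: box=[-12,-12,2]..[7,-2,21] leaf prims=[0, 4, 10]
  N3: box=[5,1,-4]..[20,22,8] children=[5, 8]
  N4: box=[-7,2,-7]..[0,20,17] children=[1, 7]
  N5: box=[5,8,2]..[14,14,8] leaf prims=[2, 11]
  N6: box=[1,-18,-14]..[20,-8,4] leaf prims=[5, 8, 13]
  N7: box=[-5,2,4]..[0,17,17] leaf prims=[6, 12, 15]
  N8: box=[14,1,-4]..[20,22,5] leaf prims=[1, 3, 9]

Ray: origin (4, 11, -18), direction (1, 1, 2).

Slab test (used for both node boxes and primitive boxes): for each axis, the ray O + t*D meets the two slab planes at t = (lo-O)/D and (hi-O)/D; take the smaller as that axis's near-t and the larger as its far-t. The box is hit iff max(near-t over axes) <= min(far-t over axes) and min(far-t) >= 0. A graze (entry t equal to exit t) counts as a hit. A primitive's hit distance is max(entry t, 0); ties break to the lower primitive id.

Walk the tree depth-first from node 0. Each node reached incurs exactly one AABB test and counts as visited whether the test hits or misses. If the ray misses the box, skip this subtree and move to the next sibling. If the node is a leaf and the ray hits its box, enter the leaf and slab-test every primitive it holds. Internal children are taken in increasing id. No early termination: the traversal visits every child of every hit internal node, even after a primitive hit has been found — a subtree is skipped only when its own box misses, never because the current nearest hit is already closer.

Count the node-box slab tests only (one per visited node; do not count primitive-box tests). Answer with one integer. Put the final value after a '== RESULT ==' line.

Walk:
N0 x:[-16,16] y:[-29,11] z:[2,39/2] -> hit [2,11], descend [2, 3, 4, 6]
  N2 x:[-16,3] y:[-23,-13] z:[10,39/2] -> miss, prune
  N3 x:[1,16] y:[-10,11] z:[7,13] -> hit [7,11], descend [5, 8]
    N5 x:[1,10] y:[-3,3] z:[10,13] -> miss, prune
    N8 x:[10,16] y:[-10,11] z:[7,23/2] -> hit [10,11] leaf, test {P1(miss), P3(miss), P9(miss)}
  N4 x:[-11,-4] y:[-9,9] z:[11/2,35/2] -> miss, prune
  N6 x:[-3,16] y:[-29,-19] z:[2,11] -> miss, prune

7 AABB tests over nodes [0, 2, 3, 5, 8, 4, 6]; 1 leaf entered; closest miss.

== RESULT ==
7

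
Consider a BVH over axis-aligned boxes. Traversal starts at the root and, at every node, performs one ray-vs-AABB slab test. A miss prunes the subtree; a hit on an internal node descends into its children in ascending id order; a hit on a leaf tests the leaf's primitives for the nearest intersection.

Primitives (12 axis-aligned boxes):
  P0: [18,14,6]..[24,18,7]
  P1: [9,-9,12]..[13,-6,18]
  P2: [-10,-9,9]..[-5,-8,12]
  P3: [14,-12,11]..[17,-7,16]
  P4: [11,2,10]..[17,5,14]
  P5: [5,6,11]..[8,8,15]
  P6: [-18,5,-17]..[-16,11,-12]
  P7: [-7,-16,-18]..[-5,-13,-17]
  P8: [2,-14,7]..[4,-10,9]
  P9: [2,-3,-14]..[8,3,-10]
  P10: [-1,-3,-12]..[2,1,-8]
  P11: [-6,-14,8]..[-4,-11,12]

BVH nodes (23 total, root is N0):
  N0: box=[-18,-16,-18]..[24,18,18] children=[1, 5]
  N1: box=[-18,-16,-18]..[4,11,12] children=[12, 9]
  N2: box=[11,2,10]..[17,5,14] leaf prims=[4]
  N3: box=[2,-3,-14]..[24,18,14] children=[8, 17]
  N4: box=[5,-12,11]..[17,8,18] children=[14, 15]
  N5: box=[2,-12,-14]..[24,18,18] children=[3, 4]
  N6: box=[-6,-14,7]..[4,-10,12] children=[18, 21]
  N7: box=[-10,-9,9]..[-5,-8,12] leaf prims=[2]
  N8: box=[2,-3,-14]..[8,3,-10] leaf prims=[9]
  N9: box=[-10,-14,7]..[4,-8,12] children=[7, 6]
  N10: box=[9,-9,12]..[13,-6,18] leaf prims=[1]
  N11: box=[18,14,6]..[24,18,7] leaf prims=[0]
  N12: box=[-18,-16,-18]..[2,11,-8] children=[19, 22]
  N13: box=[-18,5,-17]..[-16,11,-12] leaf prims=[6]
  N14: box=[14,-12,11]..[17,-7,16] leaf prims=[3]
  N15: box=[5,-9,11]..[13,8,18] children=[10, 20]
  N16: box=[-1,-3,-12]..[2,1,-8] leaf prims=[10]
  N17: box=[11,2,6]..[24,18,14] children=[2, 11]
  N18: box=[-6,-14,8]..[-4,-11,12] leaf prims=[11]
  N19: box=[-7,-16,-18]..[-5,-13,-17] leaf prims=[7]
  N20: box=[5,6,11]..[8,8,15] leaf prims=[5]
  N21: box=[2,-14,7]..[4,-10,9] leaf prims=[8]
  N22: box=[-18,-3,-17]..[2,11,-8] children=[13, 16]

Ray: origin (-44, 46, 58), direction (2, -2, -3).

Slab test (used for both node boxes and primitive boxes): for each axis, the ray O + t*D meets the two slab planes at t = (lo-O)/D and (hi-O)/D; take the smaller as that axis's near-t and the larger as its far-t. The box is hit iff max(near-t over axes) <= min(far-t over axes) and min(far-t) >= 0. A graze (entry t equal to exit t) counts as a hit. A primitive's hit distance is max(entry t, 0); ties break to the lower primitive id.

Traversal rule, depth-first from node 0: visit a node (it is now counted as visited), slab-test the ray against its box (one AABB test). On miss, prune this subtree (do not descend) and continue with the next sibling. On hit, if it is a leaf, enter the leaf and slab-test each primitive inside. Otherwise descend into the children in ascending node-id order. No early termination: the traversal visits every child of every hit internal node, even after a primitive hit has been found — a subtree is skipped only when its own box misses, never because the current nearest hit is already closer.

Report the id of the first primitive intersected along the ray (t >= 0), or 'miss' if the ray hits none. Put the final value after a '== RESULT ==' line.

Trace the traversal:
N0 x:[13,34] y:[14,31] z:[40/3,76/3] -> hit [14,76/3], descend [1, 5]
  N1 x:[13,24] y:[35/2,31] z:[46/3,76/3] -> hit [35/2,24], descend [9, 12]
    N9 x:[17,24] y:[27,30] z:[46/3,17] -> miss, prune
    N12 x:[13,23] y:[35/2,31] z:[22,76/3] -> hit [22,23], descend [19, 22]
      N19 x:[37/2,39/2] y:[59/2,31] z:[25,76/3] -> miss, prune
      N22 x:[13,23] y:[35/2,49/2] z:[22,25] -> hit [22,23], descend [13, 16]
        N13 x:[13,14] y:[35/2,41/2] z:[70/3,25] -> miss, prune
        N16 x:[43/2,23] y:[45/2,49/2] z:[22,70/3] -> hit [45/2,23] leaf, test {P10@t=45/2}
  N5 x:[23,34] y:[14,29] z:[40/3,24] -> hit [23,24], descend [3, 4]
    N3 x:[23,34] y:[14,49/2] z:[44/3,24] -> hit [23,24], descend [8, 17]
      N8 x:[23,26] y:[43/2,49/2] z:[68/3,24] -> hit [23,24] leaf, test {P9@t=23}
      N17 x:[55/2,34] y:[14,22] z:[44/3,52/3] -> miss, prune
    N4 x:[49/2,61/2] y:[19,29] z:[40/3,47/3] -> miss, prune

Visited [0, 1, 9, 12, 19, 22, 13, 16, 5, 3, 8, 17, 4]. Tests: 13 box, 2 leaf. Nearest: P10.

== RESULT ==
10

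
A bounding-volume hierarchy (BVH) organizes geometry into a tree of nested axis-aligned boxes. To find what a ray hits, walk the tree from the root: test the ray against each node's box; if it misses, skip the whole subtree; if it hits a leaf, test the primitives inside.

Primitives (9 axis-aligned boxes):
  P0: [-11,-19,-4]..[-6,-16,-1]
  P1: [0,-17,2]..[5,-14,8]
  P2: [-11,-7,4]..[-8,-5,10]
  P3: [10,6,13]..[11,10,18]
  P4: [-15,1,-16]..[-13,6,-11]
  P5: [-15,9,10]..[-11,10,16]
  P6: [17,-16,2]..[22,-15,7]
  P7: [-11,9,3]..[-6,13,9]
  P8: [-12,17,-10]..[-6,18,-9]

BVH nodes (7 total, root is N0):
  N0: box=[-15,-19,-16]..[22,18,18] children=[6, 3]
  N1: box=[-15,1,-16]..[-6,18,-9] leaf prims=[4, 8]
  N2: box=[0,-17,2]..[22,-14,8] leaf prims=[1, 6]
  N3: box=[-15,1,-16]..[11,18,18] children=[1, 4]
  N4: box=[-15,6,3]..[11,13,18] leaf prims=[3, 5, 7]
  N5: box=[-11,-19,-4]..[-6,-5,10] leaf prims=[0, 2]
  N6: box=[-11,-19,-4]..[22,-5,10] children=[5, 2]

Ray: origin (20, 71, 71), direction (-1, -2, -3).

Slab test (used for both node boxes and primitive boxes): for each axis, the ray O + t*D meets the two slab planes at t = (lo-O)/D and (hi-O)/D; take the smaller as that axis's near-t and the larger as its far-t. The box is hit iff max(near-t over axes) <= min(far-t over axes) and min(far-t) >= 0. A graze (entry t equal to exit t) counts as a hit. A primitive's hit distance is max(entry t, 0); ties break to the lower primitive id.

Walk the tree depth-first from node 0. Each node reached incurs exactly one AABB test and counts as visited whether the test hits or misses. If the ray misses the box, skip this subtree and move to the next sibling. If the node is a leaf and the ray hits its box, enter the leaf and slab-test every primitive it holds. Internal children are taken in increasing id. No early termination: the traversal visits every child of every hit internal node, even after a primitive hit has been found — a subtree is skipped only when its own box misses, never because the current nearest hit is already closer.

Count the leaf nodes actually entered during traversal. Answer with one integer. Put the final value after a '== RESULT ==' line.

Traverse from the root:
N0 x:[-2,35] y:[53/2,45] z:[53/3,29] -> hit [53/2,29], descend [3, 6]
  N3 x:[9,35] y:[53/2,35] z:[53/3,29] -> hit [53/2,29], descend [1, 4]
    N1 x:[26,35] y:[53/2,35] z:[80/3,29] -> hit [80/3,29] leaf, test {P4(miss), P8@t=80/3}
    N4 x:[9,35] y:[29,65/2] z:[53/3,68/3] -> miss, prune
  N6 x:[-2,31] y:[38,45] z:[61/3,25] -> miss, prune

order=[0, 3, 1, 4, 6]  |boxes|=5  |leaves|=1  hit=P8

== RESULT ==
1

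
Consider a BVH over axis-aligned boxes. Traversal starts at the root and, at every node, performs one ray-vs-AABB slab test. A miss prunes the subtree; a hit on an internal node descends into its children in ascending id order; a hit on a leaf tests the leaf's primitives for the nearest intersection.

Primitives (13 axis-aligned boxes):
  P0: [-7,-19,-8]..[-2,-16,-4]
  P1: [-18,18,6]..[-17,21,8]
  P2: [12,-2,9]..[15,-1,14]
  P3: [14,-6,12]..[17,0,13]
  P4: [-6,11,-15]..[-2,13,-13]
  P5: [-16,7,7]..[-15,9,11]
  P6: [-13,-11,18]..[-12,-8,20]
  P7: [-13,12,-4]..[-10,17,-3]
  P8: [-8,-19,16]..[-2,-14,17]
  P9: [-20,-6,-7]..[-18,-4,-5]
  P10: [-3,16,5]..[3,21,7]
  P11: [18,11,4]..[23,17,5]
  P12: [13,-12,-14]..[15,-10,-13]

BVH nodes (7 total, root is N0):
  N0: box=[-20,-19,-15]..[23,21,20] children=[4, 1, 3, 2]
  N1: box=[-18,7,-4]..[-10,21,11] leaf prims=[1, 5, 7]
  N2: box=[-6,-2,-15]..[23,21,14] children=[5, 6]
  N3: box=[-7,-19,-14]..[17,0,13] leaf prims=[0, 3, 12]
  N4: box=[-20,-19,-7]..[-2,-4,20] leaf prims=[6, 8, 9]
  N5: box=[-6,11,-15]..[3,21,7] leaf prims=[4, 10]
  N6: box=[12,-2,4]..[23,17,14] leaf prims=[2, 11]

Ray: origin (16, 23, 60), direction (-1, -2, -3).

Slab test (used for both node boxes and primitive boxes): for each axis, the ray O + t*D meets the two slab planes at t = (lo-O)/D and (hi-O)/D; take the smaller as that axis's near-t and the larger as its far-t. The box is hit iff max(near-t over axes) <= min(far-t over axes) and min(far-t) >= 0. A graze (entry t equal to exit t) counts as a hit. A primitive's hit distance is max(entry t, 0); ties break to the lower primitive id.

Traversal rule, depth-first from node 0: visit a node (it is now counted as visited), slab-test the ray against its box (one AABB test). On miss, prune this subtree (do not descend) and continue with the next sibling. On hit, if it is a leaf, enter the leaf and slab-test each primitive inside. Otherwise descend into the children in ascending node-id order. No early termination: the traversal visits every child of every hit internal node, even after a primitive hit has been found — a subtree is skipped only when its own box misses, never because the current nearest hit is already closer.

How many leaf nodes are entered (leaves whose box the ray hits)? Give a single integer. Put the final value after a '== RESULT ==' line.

Trace the traversal:
N0 x:[-7,36] y:[1,21] z:[40/3,25] -> hit [40/3,21], descend [1, 2, 3, 4]
  N1 x:[26,34] y:[1,8] z:[49/3,64/3] -> miss, prune
  N2 x:[-7,22] y:[1,25/2] z:[46/3,25] -> miss, prune
  N3 x:[-1,23] y:[23/2,21] z:[47/3,74/3] -> hit [47/3,21] leaf, test {P0(miss), P3(miss), P12(miss)}
  N4 x:[18,36] y:[27/2,21] z:[40/3,67/3] -> hit [18,21] leaf, test {P6(miss), P8(miss), P9(miss)}

5 AABB tests over nodes [0, 1, 2, 3, 4]; 2 leaves entered; closest miss.

== RESULT ==
2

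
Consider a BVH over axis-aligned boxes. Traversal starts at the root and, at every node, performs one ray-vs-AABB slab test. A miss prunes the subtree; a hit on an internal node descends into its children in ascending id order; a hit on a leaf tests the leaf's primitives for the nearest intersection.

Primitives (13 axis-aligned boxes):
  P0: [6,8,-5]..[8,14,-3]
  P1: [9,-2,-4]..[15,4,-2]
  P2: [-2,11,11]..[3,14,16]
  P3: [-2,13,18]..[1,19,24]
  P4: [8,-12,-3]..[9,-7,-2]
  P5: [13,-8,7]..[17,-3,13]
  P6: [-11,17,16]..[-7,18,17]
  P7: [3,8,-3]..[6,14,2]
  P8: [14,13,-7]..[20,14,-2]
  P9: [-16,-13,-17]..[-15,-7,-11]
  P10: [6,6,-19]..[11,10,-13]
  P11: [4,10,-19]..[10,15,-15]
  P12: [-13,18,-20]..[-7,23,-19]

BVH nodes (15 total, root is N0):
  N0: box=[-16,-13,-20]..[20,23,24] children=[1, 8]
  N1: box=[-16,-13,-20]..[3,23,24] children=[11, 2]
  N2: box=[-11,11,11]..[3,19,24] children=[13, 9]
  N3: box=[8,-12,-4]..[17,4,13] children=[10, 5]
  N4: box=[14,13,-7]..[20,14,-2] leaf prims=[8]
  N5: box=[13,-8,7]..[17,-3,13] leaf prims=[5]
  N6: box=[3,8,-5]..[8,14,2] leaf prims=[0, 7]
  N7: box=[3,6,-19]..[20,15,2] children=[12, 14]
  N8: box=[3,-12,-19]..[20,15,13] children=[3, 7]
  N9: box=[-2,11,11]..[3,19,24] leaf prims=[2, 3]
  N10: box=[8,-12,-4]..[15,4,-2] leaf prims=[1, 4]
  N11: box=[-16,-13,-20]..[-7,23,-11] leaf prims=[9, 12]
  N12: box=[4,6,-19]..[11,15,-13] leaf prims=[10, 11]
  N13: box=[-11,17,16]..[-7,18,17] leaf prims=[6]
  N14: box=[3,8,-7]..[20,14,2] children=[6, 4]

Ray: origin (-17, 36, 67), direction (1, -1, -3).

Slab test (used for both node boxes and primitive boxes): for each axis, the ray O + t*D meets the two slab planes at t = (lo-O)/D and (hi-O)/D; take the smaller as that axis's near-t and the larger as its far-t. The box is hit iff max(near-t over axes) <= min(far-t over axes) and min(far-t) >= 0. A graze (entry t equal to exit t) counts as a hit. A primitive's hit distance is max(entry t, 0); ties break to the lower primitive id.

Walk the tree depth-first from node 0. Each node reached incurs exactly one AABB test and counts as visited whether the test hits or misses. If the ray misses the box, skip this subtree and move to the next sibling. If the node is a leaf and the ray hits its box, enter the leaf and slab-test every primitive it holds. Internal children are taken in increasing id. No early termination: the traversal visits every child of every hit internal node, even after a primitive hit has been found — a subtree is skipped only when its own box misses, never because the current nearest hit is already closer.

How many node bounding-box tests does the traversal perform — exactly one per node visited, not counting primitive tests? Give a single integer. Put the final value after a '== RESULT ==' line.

Trace the traversal:
N0 x:[1,37] y:[13,49] z:[43/3,29] -> hit [43/3,29], descend [1, 8]
  N1 x:[1,20] y:[13,49] z:[43/3,29] -> hit [43/3,20], descend [2, 11]
    N2 x:[6,20] y:[17,25] z:[43/3,56/3] -> hit [17,56/3], descend [9, 13]
      N9 x:[15,20] y:[17,25] z:[43/3,56/3] -> hit [17,56/3] leaf, test {P2(miss), P3(miss)}
      N13 x:[6,10] y:[18,19] z:[50/3,17] -> miss, prune
    N11 x:[1,10] y:[13,49] z:[26,29] -> miss, prune
  N8 x:[20,37] y:[21,48] z:[18,86/3] -> hit [21,86/3], descend [3, 7]
    N3 x:[25,34] y:[32,48] z:[18,71/3] -> miss, prune
    N7 x:[20,37] y:[21,30] z:[65/3,86/3] -> hit [65/3,86/3], descend [12, 14]
      N12 x:[21,28] y:[21,30] z:[80/3,86/3] -> hit [80/3,28] leaf, test {P10@t=80/3, P11(miss)}
      N14 x:[20,37] y:[22,28] z:[65/3,74/3] -> hit [22,74/3], descend [4, 6]
        N4 x:[31,37] y:[22,23] z:[23,74/3] -> miss, prune
        N6 x:[20,25] y:[22,28] z:[65/3,24] -> hit [22,24] leaf, test {P0@t=70/3, P7@t=22}

13 AABB tests over nodes [0, 1, 2, 9, 13, 11, 8, 3, 7, 12, 14, 4, 6]; 3 leaves entered; closest P7.

== RESULT ==
13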